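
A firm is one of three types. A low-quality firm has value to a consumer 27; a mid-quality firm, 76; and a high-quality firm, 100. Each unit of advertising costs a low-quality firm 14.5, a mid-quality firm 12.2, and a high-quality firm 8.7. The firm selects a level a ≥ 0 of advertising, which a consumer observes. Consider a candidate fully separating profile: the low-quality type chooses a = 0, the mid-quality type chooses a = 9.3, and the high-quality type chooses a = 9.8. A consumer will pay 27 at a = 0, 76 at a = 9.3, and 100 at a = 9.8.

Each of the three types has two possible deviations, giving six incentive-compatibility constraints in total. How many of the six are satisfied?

3

Low-quality (own payoff 27): to a=9.3 gives 76 − 14.5×9.3 = -58.85 → no gain ✓; to a=9.8 gives 100 − 14.5×9.8 = -42.1 → no gain ✓.
High-quality (own payoff 100 − 8.7×9.8 = 14.74): to a=0 gives 27 → profitable ✗; to a=9.3 gives 76 − 8.7×9.3 = -4.91 → no gain ✓.
Mid-quality (own payoff 76 − 12.2×9.3 = -37.46): to a=0 gives 27 → profitable ✗; to a=9.8 gives 100 − 12.2×9.8 = -19.56 → profitable ✗.
3 of the 6 constraints hold; not an equilibrium.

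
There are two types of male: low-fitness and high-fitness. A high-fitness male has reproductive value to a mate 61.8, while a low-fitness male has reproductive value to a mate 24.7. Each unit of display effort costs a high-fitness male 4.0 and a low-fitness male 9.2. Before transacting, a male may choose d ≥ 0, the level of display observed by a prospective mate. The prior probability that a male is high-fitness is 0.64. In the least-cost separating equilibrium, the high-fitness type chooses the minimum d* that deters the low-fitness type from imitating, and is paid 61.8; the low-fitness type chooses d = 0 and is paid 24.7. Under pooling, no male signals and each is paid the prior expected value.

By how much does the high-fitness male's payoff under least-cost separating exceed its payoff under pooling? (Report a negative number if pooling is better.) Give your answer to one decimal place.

-2.8

Least-cost separating signal: d* solves 24.7 = 61.8 − 9.2·d*, so d* = (61.8 − 24.7)/9.2 ≈ 4.0326.
High-fitness type's separating payoff: 61.8 − 4.0 × d* = 61.8 − 4.0 × (61.8 − 24.7)/9.2 = 61.8 − 148.4/9.2 ≈ 45.670.
Pooling payoff: 0.64 × 61.8 + 0.36 × 24.7 = 48.444.
Difference: 45.670 − 48.444 = -2.774, i.e. -2.8 to one decimal place.
The high-fitness type would prefer the pooling outcome.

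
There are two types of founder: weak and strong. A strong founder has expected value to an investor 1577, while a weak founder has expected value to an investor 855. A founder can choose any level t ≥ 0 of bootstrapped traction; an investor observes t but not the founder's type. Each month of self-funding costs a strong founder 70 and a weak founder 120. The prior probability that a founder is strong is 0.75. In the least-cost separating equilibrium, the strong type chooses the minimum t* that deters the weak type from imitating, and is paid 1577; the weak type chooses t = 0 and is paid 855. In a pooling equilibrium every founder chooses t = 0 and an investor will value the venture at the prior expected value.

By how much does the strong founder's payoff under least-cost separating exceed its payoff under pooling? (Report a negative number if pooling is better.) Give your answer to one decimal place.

-240.7

Least-cost separating signal: t* solves 855 = 1577 − 120·t*, so t* = (1577 − 855)/120 ≈ 6.0167.
Strong type's separating payoff: 1577 − 70 × t* = 1577 − 70 × (1577 − 855)/120 = 1577 − 50540/120 ≈ 1155.833.
Pooling payoff: 0.75 × 1577 + 0.25 × 855 = 1396.5.
Difference: 1155.833 − 1396.5 = -240.667, i.e. -240.7 to one decimal place.
The strong type would prefer the pooling outcome.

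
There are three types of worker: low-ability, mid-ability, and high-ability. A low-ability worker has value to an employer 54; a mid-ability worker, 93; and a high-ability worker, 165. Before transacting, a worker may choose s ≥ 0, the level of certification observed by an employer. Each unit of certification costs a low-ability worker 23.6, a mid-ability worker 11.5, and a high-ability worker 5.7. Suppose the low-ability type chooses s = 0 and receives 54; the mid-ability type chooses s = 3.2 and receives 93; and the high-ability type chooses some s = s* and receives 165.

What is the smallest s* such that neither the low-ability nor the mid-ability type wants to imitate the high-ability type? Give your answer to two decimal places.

Low-ability type (on-path payoff 54) won't mimic when 54 ≥ 165 − 23.6·s*, i.e. s* ≥ 4.70.
Mid-ability type (on-path payoff 93 − 11.5×3.2 = 56.2) won't mimic when 56.2 ≥ 165 − 11.5·s*, i.e. s* ≥ 9.46.
Both must hold, so s* = max(4.70, 9.46) = 9.46. The mid-ability type's constraint binds.

9.46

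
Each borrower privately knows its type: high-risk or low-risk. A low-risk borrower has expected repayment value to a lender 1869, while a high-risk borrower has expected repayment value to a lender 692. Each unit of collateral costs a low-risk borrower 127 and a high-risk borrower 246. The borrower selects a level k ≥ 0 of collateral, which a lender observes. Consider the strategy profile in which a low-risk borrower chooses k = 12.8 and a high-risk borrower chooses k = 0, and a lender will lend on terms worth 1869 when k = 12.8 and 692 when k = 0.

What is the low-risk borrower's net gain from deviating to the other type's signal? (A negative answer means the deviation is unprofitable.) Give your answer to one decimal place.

Playing k = 12.8 the low-risk borrower receives 1869 − 127 × 12.8 = 243.4.
Deviating to k = 0 yields 692 instead.
Gain from deviating: 692 − 243.4 = 448.6.
The gain is positive, so the low-risk type's incentive-compatibility constraint is violated — this profile is not a separating equilibrium.

448.6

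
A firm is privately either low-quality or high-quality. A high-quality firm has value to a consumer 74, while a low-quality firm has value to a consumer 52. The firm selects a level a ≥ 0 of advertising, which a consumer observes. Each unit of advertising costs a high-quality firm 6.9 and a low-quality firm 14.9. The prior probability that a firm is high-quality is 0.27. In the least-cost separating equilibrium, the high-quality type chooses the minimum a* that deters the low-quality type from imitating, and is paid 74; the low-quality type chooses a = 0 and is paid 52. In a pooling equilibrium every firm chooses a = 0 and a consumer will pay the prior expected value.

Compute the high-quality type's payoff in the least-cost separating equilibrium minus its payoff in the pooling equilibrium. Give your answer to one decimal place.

Least-cost separating signal: a* solves 52 = 74 − 14.9·a*, so a* = (74 − 52)/14.9 ≈ 1.4765.
High-quality type's separating payoff: 74 − 6.9 × a* = 74 − 6.9 × (74 − 52)/14.9 = 74 − 151.8/14.9 ≈ 63.812.
Pooling payoff: 0.27 × 74 + 0.73 × 52 = 57.94.
Difference: 63.812 − 57.94 = 5.872, i.e. 5.9 to one decimal place.
The high-quality type prefers to separate.

5.9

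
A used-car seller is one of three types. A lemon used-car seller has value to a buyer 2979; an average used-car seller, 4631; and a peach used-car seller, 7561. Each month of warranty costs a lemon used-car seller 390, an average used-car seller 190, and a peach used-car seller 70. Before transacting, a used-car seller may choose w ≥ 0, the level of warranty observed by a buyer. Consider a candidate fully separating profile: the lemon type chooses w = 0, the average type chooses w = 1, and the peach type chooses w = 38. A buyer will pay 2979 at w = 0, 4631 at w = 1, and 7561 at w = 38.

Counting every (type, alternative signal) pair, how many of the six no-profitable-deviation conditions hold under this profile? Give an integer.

5

Peach (own payoff 7561 − 70×38 = 4901): to w=0 gives 2979 → no gain ✓; to w=1 gives 4631 − 70×1 = 4561 → no gain ✓.
Lemon (own payoff 2979): to w=1 gives 4631 − 390×1 = 4241 → profitable ✗; to w=38 gives 7561 − 390×38 = -7259 → no gain ✓.
Average (own payoff 4631 − 190×1 = 4441): to w=0 gives 2979 → no gain ✓; to w=38 gives 7561 − 190×38 = 341 → no gain ✓.
5 of the 6 constraints hold; not an equilibrium.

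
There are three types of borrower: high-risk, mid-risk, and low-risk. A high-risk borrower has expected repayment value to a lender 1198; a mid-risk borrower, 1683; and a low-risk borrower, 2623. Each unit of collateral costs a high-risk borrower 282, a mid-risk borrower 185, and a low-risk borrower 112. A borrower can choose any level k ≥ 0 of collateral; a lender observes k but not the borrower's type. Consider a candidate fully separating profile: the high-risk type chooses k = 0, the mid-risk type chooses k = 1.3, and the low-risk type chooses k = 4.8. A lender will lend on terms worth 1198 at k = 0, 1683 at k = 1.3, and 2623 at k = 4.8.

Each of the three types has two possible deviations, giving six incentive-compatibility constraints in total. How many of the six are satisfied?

Low-risk (own payoff 2623 − 112×4.8 = 2085.4): to k=0 gives 1198 → no gain ✓; to k=1.3 gives 1683 − 112×1.3 = 1537.4 → no gain ✓.
High-risk (own payoff 1198): to k=1.3 gives 1683 − 282×1.3 = 1316.4 → profitable ✗; to k=4.8 gives 2623 − 282×4.8 = 1269.4 → profitable ✗.
Mid-risk (own payoff 1683 − 185×1.3 = 1442.5): to k=0 gives 1198 → no gain ✓; to k=4.8 gives 2623 − 185×4.8 = 1735 → profitable ✗.
3 of the 6 constraints hold; not an equilibrium.

3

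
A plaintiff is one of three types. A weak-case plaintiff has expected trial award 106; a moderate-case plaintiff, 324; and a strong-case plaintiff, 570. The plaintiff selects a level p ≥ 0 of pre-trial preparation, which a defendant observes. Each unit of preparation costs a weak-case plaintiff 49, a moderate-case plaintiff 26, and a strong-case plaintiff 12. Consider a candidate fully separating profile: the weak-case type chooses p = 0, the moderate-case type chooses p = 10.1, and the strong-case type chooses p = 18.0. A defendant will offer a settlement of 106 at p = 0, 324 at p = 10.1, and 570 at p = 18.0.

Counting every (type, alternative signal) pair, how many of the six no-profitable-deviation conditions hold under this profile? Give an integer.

4

Moderate-case (own payoff 324 − 26×10.1 = 61.4): to p=0 gives 106 → profitable ✗; to p=18.0 gives 570 − 26×18.0 = 102 → profitable ✗.
Weak-case (own payoff 106): to p=10.1 gives 324 − 49×10.1 = -170.9 → no gain ✓; to p=18.0 gives 570 − 49×18.0 = -312 → no gain ✓.
Strong-case (own payoff 570 − 12×18.0 = 354): to p=0 gives 106 → no gain ✓; to p=10.1 gives 324 − 12×10.1 = 202.8 → no gain ✓.
4 of the 6 constraints hold; not an equilibrium.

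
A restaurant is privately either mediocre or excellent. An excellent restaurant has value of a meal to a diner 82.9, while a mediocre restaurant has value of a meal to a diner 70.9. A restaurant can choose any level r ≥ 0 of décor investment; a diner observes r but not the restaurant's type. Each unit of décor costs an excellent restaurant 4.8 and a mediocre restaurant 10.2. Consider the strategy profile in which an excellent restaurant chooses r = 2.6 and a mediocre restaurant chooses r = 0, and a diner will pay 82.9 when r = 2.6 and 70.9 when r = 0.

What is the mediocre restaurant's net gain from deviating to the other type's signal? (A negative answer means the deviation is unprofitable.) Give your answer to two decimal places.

Playing r = 0 the mediocre restaurant receives 70.9.
Deviating to r = 2.6 brings payment 82.9 at cost 10.2 × 2.6 = 26.52, netting 56.38.
Gain from deviating: 56.38 − 70.9 = -14.52.
The gain is negative, so the mediocre type's incentive-compatibility constraint is satisfied.

-14.52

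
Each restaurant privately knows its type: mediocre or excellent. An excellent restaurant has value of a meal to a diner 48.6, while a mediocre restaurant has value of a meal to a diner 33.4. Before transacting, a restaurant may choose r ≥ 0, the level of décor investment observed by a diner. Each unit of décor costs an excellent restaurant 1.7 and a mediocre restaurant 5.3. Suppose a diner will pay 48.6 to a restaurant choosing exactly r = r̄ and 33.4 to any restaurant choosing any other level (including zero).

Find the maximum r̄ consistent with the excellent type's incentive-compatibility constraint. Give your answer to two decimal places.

8.94

Choosing r̄ yields the excellent type 48.6 − 1.7·r̄; choosing zero yields 33.4.
The excellent type is indifferent at 48.6 − 1.7·r̄ = 33.4, i.e. r̄ = (48.6 − 33.4) / 1.7 ≈ 8.94.
For any r̄ above 8.94 the excellent type would rather pool at zero, so separation collapses.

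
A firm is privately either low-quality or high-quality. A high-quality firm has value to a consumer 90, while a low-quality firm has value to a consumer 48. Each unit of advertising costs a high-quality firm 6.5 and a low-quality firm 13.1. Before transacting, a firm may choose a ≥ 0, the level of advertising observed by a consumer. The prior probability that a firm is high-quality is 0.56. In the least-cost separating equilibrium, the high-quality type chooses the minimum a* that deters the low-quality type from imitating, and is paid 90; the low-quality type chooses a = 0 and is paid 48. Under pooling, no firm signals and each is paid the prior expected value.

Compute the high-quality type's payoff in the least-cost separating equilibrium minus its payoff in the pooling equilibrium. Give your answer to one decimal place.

Least-cost separating signal: a* solves 48 = 90 − 13.1·a*, so a* = (90 − 48)/13.1 ≈ 3.2061.
High-quality type's separating payoff: 90 − 6.5 × a* = 90 − 6.5 × (90 − 48)/13.1 = 90 − 273/13.1 ≈ 69.160.
Pooling payoff: 0.56 × 90 + 0.44 × 48 = 71.52.
Difference: 69.160 − 71.52 = -2.36, i.e. -2.4 to one decimal place.
The high-quality type would prefer the pooling outcome.

-2.4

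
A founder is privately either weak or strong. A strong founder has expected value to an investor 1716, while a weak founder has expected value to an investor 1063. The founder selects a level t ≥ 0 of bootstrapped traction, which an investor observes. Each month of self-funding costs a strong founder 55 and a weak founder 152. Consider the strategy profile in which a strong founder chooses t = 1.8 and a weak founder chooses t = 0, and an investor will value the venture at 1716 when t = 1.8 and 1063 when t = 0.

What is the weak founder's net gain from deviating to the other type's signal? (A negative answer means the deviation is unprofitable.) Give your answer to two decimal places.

379.40

Playing t = 0 the weak founder receives 1063.
Deviating to t = 1.8 brings payment 1716 at cost 152 × 1.8 = 273.6, netting 1442.4.
Gain from deviating: 1442.4 − 1063 = 379.40.
The gain is positive, so the weak type's incentive-compatibility constraint is violated — this profile is not a separating equilibrium.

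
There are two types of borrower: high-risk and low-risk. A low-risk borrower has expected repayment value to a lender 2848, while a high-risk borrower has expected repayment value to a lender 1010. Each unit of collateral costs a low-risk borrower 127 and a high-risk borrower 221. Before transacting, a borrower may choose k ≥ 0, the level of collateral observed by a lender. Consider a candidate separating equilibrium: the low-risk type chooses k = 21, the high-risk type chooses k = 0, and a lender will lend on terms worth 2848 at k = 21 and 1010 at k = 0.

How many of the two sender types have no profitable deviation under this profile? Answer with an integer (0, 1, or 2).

Low-risk type: signal → 2848 − 127 × 21 = 181; deviate to 0 → 1010. IC fails (181 < 1010).
High-risk type: stay at 0 → 1010; mimic → 2848 − 221 × 21 = -1793. IC holds (1010 ≥ -1793).
1 of 2 constraints hold, so this profile is not an equilibrium.

1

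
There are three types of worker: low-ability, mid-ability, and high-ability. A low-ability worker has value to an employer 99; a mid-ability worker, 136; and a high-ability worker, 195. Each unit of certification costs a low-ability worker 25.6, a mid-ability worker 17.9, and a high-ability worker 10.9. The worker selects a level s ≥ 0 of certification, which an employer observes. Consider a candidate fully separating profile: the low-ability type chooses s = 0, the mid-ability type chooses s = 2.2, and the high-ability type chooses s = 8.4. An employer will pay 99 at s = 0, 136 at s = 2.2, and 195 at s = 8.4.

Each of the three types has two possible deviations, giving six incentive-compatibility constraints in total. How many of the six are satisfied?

4

Mid-ability (own payoff 136 − 17.9×2.2 = 96.62): to s=0 gives 99 → profitable ✗; to s=8.4 gives 195 − 17.9×8.4 = 44.64 → no gain ✓.
High-ability (own payoff 195 − 10.9×8.4 = 103.44): to s=0 gives 99 → no gain ✓; to s=2.2 gives 136 − 10.9×2.2 = 112.02 → profitable ✗.
Low-ability (own payoff 99): to s=2.2 gives 136 − 25.6×2.2 = 79.68 → no gain ✓; to s=8.4 gives 195 − 25.6×8.4 = -20.04 → no gain ✓.
4 of the 6 constraints hold; not an equilibrium.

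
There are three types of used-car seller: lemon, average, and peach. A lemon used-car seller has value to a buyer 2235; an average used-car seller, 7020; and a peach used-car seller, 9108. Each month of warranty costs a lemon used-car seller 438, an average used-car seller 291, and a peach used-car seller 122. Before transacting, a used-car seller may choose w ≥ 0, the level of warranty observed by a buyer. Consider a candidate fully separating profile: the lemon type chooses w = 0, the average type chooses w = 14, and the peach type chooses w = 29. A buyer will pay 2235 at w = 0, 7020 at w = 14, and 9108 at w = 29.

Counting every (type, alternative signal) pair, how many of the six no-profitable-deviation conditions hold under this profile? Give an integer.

6

Lemon (own payoff 2235): to w=14 gives 7020 − 438×14 = 888 → no gain ✓; to w=29 gives 9108 − 438×29 = -3594 → no gain ✓.
Peach (own payoff 9108 − 122×29 = 5570): to w=0 gives 2235 → no gain ✓; to w=14 gives 7020 − 122×14 = 5312 → no gain ✓.
Average (own payoff 7020 − 291×14 = 2946): to w=0 gives 2235 → no gain ✓; to w=29 gives 9108 − 291×29 = 669 → no gain ✓.
6 of the 6 constraints hold; this profile is a separating equilibrium.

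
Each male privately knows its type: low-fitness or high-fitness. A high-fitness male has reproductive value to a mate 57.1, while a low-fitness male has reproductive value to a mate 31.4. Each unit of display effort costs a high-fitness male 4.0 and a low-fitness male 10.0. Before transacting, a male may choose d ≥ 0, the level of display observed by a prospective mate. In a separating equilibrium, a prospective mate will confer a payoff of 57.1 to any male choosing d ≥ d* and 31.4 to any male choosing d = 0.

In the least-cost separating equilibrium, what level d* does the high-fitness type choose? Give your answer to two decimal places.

2.57

A low-fitness male choosing d = 0 receives 31.4.
Imitating at d* instead would pay 57.1 at cost 10.0·d*, netting 57.1 − 10.0·d*.
Indifference: 31.4 = 57.1 − 10.0·d*, so d* = (57.1 − 31.4) / 10.0 = 2.57.
This is the low-fitness type's binding incentive-compatibility constraint; any d ≥ 2.57 sustains separation on that side.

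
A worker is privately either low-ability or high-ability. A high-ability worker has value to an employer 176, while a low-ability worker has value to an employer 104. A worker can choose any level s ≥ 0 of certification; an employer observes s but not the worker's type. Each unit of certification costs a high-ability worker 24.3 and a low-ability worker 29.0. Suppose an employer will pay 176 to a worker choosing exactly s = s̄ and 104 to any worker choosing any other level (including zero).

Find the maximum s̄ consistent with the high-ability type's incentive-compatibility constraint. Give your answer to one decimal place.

3.0

Choosing s̄ yields the high-ability type 176 − 24.3·s̄; choosing zero yields 104.
The high-ability type is indifferent at 176 − 24.3·s̄ = 104, i.e. s̄ = (176 − 104) / 24.3 ≈ 3.0.
For any s̄ above 3.0 the high-ability type would rather pool at zero, so separation collapses.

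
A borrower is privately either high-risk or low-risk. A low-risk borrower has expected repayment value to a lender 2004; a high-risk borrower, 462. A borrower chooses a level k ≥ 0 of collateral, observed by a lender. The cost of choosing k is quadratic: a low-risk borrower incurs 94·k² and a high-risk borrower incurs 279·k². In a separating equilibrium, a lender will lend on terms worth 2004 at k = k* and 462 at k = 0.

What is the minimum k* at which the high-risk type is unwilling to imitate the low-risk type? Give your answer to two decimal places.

The high-risk type at k = 0 receives 462; imitating at k* yields 2004 − 279·k*².
Indifference: 462 = 2004 − 279·k*², so k*² = (2004 − 462) / 279 ≈ 5.5269.
k* = √5.5269 ≈ 2.35.

2.35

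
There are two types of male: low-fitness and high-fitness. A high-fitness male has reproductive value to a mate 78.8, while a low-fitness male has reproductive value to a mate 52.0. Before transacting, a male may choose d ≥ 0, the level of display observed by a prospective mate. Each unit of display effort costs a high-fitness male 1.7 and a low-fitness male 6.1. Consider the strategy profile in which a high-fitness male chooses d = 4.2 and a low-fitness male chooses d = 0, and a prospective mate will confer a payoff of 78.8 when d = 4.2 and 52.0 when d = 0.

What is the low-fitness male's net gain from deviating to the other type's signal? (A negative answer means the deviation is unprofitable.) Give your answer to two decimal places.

Playing d = 0 the low-fitness male receives 52.0.
Deviating to d = 4.2 brings payment 78.8 at cost 6.1 × 4.2 = 25.62, netting 53.18.
Gain from deviating: 53.18 − 52.0 = 1.18.
The gain is positive, so the low-fitness type's incentive-compatibility constraint is violated — this profile is not a separating equilibrium.

1.18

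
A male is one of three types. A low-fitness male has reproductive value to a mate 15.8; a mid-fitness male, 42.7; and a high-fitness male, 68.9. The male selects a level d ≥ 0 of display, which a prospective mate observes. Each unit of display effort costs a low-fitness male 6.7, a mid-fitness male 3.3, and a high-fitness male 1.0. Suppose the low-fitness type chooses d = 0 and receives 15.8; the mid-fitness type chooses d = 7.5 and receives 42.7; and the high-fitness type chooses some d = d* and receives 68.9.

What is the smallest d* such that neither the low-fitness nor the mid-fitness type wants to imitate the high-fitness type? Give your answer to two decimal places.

Mid-fitness type (on-path payoff 42.7 − 3.3×7.5 = 17.95) won't mimic when 17.95 ≥ 68.9 − 3.3·d*, i.e. d* ≥ 15.44.
Low-fitness type (on-path payoff 15.8) won't mimic when 15.8 ≥ 68.9 − 6.7·d*, i.e. d* ≥ 7.93.
Both must hold, so d* = max(7.93, 15.44) = 15.44. The mid-fitness type's constraint binds.

15.44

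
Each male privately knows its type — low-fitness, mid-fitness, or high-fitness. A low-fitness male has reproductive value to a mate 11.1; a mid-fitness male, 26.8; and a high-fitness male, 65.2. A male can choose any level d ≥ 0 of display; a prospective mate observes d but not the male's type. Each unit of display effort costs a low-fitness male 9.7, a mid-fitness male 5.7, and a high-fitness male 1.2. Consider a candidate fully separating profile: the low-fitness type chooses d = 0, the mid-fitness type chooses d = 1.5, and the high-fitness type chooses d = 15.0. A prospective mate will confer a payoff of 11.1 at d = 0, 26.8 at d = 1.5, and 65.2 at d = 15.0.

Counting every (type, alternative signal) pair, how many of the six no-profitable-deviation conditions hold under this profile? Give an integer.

Mid-fitness (own payoff 26.8 − 5.7×1.5 = 18.25): to d=0 gives 11.1 → no gain ✓; to d=15.0 gives 65.2 − 5.7×15.0 = -20.3 → no gain ✓.
High-fitness (own payoff 65.2 − 1.2×15.0 = 47.2): to d=0 gives 11.1 → no gain ✓; to d=1.5 gives 26.8 − 1.2×1.5 = 25 → no gain ✓.
Low-fitness (own payoff 11.1): to d=1.5 gives 26.8 − 9.7×1.5 = 12.25 → profitable ✗; to d=15.0 gives 65.2 − 9.7×15.0 = -80.3 → no gain ✓.
5 of the 6 constraints hold; not an equilibrium.

5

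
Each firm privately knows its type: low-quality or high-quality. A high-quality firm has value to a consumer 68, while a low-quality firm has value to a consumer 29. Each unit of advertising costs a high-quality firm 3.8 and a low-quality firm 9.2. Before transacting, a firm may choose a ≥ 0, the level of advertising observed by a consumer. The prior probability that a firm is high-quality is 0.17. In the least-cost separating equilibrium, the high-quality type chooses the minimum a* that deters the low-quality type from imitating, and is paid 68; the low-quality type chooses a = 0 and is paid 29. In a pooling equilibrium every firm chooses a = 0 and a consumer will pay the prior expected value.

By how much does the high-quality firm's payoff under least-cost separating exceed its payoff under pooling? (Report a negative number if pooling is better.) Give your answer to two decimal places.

Least-cost separating signal: a* solves 29 = 68 − 9.2·a*, so a* = (68 − 29)/9.2 ≈ 4.2391.
High-quality type's separating payoff: 68 − 3.8 × a* = 68 − 3.8 × (68 − 29)/9.2 = 68 − 148.2/9.2 ≈ 51.8913.
Pooling payoff: 0.17 × 68 + 0.83 × 29 = 35.63.
Difference: 51.8913 − 35.63 = 16.2613, i.e. 16.26 to two decimal places.
The high-quality type prefers to separate.

16.26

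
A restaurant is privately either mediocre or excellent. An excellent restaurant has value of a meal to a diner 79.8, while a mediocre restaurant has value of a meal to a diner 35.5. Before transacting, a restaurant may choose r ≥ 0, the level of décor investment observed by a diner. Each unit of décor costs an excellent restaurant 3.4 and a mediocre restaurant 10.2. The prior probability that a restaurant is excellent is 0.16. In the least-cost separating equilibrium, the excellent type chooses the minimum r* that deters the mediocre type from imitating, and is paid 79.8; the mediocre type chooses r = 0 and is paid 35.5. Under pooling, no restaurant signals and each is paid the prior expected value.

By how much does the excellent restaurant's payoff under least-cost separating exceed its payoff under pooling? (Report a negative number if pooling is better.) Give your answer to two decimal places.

Least-cost separating signal: r* solves 35.5 = 79.8 − 10.2·r*, so r* = (79.8 − 35.5)/10.2 ≈ 4.3431.
Excellent type's separating payoff: 79.8 − 3.4 × r* = 79.8 − 3.4 × (79.8 − 35.5)/10.2 = 79.8 − 150.62/10.2 ≈ 65.0333.
Pooling payoff: 0.16 × 79.8 + 0.84 × 35.5 = 42.588.
Difference: 65.0333 − 42.588 = 22.4453, i.e. 22.45 to two decimal places.
The excellent type prefers to separate.

22.45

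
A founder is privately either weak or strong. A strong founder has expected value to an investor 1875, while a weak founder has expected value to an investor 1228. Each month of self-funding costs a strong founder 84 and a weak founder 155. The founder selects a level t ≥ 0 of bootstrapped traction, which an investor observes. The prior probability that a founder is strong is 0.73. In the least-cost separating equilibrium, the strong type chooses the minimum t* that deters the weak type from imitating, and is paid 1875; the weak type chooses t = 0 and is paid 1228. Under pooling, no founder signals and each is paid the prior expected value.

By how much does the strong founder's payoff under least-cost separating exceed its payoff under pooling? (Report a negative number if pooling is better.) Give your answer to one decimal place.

Least-cost separating signal: t* solves 1228 = 1875 − 155·t*, so t* = (1875 − 1228)/155 ≈ 4.1742.
Strong type's separating payoff: 1875 − 84 × t* = 1875 − 84 × (1875 − 1228)/155 = 1875 − 54348/155 ≈ 1524.368.
Pooling payoff: 0.73 × 1875 + 0.27 × 1228 = 1700.31.
Difference: 1524.368 − 1700.31 = -175.942, i.e. -175.9 to one decimal place.
The strong type would prefer the pooling outcome.

-175.9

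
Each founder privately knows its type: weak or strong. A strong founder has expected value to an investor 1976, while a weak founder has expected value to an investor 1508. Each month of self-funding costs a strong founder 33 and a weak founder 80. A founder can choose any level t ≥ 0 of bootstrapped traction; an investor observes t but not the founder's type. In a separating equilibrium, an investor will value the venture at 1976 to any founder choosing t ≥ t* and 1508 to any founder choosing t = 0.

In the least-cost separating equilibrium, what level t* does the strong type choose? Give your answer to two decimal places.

A weak founder choosing t = 0 receives 1508.
Imitating at t* instead would pay 1976 at cost 80·t*, netting 1976 − 80·t*.
Indifference: 1508 = 1976 − 80·t*, so t* = (1976 − 1508) / 80 = 5.85.
At t* the weak type's incentive constraint just binds; the strong type strictly prefers t* since its per-unit cost is lower.

5.85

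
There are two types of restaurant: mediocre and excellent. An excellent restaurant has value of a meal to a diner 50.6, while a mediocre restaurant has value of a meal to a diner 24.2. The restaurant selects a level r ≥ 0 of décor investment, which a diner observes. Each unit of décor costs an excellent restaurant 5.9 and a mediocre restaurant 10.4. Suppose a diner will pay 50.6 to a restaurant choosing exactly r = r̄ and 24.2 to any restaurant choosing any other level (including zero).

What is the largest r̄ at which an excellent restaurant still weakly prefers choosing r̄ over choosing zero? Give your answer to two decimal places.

Choosing r̄ yields the excellent type 50.6 − 5.9·r̄; choosing zero yields 24.2.
The excellent type is indifferent at 50.6 − 5.9·r̄ = 24.2, i.e. r̄ = (50.6 − 24.2) / 5.9 ≈ 4.47.
For any r̄ above 4.47 the excellent type would rather pool at zero, so separation collapses.

4.47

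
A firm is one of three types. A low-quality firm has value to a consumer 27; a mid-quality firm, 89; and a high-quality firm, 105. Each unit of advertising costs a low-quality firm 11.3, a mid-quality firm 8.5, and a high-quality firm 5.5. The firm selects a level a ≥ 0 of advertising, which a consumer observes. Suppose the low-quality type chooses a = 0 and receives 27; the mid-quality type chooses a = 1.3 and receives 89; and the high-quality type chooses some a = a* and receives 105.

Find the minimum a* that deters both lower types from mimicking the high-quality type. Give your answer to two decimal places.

6.90

Low-quality type (on-path payoff 27) won't mimic when 27 ≥ 105 − 11.3·a*, i.e. a* ≥ 6.90.
Mid-quality type (on-path payoff 89 − 8.5×1.3 = 77.95) won't mimic when 77.95 ≥ 105 − 8.5·a*, i.e. a* ≥ 3.18.
Both must hold, so a* = max(6.90, 3.18) = 6.90. The low-quality type's constraint binds.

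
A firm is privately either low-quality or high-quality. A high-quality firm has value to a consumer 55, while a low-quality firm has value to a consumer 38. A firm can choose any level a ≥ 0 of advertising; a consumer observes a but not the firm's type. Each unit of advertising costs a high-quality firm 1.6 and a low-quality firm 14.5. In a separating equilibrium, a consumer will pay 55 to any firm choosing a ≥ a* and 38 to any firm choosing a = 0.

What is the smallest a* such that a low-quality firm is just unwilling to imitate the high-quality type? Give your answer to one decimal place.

1.2

A low-quality firm choosing a = 0 receives 38.
Imitating at a* instead would pay 55 at cost 14.5·a*, netting 55 − 14.5·a*.
Indifference: 38 = 55 − 14.5·a*, so a* = (55 − 38) / 14.5 ≈ 1.2.
This is the low-quality type's binding incentive-compatibility constraint; any a ≥ 1.2 sustains separation on that side.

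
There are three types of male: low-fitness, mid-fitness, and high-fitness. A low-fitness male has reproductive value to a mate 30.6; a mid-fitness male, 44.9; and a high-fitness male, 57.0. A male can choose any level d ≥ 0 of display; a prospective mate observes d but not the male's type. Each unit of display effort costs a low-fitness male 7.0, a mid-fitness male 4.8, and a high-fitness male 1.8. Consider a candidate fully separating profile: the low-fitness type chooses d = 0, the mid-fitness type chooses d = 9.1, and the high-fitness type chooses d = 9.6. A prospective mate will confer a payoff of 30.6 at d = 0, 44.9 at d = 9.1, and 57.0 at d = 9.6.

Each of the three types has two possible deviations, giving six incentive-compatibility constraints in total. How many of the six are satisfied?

4

Mid-fitness (own payoff 44.9 − 4.8×9.1 = 1.22): to d=0 gives 30.6 → profitable ✗; to d=9.6 gives 57.0 − 4.8×9.6 = 10.92 → profitable ✗.
Low-fitness (own payoff 30.6): to d=9.1 gives 44.9 − 7.0×9.1 = -18.8 → no gain ✓; to d=9.6 gives 57.0 − 7.0×9.6 = -10.2 → no gain ✓.
High-fitness (own payoff 57.0 − 1.8×9.6 = 39.72): to d=0 gives 30.6 → no gain ✓; to d=9.1 gives 44.9 − 1.8×9.1 = 28.52 → no gain ✓.
4 of the 6 constraints hold; not an equilibrium.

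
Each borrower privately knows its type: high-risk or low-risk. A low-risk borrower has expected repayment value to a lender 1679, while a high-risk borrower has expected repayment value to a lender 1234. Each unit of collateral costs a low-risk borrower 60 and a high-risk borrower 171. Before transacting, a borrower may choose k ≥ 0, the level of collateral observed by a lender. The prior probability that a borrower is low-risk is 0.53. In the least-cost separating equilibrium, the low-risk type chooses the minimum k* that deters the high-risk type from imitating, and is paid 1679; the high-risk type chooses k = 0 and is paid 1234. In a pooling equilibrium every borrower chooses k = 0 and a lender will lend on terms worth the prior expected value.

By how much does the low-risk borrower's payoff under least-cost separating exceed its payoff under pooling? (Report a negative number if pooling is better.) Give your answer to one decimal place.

Least-cost separating signal: k* solves 1234 = 1679 − 171·k*, so k* = (1679 − 1234)/171 ≈ 2.6023.
Low-risk type's separating payoff: 1679 − 60 × k* = 1679 − 60 × (1679 − 1234)/171 = 1679 − 26700/171 ≈ 1522.860.
Pooling payoff: 0.53 × 1679 + 0.47 × 1234 = 1469.85.
Difference: 1522.860 − 1469.85 = 53.01, i.e. 53.0 to one decimal place.
The low-risk type prefers to separate.

53.0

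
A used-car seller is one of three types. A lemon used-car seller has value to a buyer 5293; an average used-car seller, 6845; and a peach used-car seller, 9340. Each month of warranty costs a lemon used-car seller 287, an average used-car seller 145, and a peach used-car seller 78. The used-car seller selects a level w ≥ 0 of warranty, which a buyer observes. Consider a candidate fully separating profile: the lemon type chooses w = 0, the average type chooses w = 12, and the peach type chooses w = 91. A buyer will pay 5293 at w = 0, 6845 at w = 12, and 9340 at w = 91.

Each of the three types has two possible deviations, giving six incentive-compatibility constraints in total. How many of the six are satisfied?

3

Peach (own payoff 9340 − 78×91 = 2242): to w=0 gives 5293 → profitable ✗; to w=12 gives 6845 − 78×12 = 5909 → profitable ✗.
Average (own payoff 6845 − 145×12 = 5105): to w=0 gives 5293 → profitable ✗; to w=91 gives 9340 − 145×91 = -3855 → no gain ✓.
Lemon (own payoff 5293): to w=12 gives 6845 − 287×12 = 3401 → no gain ✓; to w=91 gives 9340 − 287×91 = -16777 → no gain ✓.
3 of the 6 constraints hold; not an equilibrium.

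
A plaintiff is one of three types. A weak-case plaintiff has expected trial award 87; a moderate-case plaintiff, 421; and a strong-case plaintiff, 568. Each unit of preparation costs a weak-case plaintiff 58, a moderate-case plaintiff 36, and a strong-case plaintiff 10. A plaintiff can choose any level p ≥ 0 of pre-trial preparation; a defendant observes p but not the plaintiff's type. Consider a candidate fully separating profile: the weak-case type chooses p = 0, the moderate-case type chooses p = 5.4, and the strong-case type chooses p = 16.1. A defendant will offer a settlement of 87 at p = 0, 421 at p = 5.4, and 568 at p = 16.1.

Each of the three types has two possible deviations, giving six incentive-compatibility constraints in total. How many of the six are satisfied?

Weak-case (own payoff 87): to p=5.4 gives 421 − 58×5.4 = 107.8 → profitable ✗; to p=16.1 gives 568 − 58×16.1 = -365.8 → no gain ✓.
Strong-case (own payoff 568 − 10×16.1 = 407): to p=0 gives 87 → no gain ✓; to p=5.4 gives 421 − 10×5.4 = 367 → no gain ✓.
Moderate-case (own payoff 421 − 36×5.4 = 226.6): to p=0 gives 87 → no gain ✓; to p=16.1 gives 568 − 36×16.1 = -11.6 → no gain ✓.
5 of the 6 constraints hold; not an equilibrium.

5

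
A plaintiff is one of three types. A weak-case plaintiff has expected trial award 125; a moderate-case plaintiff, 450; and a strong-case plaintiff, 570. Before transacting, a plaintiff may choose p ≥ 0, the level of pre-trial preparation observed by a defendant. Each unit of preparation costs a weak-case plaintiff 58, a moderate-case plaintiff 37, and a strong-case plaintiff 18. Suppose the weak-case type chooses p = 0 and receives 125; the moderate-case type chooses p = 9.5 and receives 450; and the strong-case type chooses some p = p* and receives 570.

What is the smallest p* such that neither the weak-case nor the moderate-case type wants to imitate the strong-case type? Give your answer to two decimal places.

Weak-case type (on-path payoff 125) won't mimic when 125 ≥ 570 − 58·p*, i.e. p* ≥ 7.67.
Moderate-case type (on-path payoff 450 − 37×9.5 = 98.5) won't mimic when 98.5 ≥ 570 − 37·p*, i.e. p* ≥ 12.74.
Both must hold, so p* = max(7.67, 12.74) = 12.74. The moderate-case type's constraint binds.

12.74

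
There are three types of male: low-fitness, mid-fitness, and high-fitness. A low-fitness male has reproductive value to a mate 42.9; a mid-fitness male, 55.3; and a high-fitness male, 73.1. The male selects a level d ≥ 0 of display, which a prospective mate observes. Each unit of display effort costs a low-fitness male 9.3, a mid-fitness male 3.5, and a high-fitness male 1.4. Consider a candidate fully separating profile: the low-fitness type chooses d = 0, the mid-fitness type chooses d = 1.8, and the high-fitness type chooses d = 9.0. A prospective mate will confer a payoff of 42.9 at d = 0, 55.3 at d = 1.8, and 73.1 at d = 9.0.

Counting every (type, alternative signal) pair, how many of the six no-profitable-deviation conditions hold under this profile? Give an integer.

Mid-fitness (own payoff 55.3 − 3.5×1.8 = 49): to d=0 gives 42.9 → no gain ✓; to d=9.0 gives 73.1 − 3.5×9.0 = 41.6 → no gain ✓.
High-fitness (own payoff 73.1 − 1.4×9.0 = 60.5): to d=0 gives 42.9 → no gain ✓; to d=1.8 gives 55.3 − 1.4×1.8 = 52.78 → no gain ✓.
Low-fitness (own payoff 42.9): to d=1.8 gives 55.3 − 9.3×1.8 = 38.56 → no gain ✓; to d=9.0 gives 73.1 − 9.3×9.0 = -10.6 → no gain ✓.
6 of the 6 constraints hold; this profile is a separating equilibrium.

6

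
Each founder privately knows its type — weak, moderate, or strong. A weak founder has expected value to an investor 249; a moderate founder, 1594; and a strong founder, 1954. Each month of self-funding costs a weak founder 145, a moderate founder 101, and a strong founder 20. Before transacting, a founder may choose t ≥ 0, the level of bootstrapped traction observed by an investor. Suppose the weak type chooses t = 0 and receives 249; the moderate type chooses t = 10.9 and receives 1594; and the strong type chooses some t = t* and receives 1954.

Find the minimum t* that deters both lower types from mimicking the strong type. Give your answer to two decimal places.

14.46

Weak type (on-path payoff 249) won't mimic when 249 ≥ 1954 − 145·t*, i.e. t* ≥ 11.76.
Moderate type (on-path payoff 1594 − 101×10.9 = 493.1) won't mimic when 493.1 ≥ 1954 − 101·t*, i.e. t* ≥ 14.46.
Both must hold, so t* = max(11.76, 14.46) = 14.46. The moderate type's constraint binds.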